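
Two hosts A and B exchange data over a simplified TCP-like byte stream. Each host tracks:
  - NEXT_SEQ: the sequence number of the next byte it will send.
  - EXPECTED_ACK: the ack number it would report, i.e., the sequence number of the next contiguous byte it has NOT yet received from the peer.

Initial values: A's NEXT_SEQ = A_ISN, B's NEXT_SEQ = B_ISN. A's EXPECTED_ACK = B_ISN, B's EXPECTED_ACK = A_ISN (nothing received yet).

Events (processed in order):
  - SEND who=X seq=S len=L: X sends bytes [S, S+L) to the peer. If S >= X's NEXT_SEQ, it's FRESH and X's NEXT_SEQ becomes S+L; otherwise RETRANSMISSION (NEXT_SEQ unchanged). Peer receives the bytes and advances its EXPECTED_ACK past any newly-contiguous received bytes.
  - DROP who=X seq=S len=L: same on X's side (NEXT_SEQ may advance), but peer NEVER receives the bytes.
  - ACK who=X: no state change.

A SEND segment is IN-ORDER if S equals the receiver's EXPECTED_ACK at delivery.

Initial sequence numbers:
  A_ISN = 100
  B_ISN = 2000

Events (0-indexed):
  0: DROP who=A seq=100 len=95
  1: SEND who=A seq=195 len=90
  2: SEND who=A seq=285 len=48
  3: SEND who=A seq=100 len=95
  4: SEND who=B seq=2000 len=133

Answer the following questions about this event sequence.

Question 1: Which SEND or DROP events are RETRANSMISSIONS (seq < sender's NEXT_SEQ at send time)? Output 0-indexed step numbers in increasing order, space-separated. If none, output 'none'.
Step 0: DROP seq=100 -> fresh
Step 1: SEND seq=195 -> fresh
Step 2: SEND seq=285 -> fresh
Step 3: SEND seq=100 -> retransmit
Step 4: SEND seq=2000 -> fresh

Answer: 3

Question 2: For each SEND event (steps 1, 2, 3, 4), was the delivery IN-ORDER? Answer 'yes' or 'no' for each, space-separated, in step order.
Step 1: SEND seq=195 -> out-of-order
Step 2: SEND seq=285 -> out-of-order
Step 3: SEND seq=100 -> in-order
Step 4: SEND seq=2000 -> in-order

Answer: no no yes yes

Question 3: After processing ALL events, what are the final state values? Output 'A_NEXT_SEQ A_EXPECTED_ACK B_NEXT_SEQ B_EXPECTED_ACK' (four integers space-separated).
Answer: 333 2133 2133 333

Derivation:
After event 0: A_seq=195 A_ack=2000 B_seq=2000 B_ack=100
After event 1: A_seq=285 A_ack=2000 B_seq=2000 B_ack=100
After event 2: A_seq=333 A_ack=2000 B_seq=2000 B_ack=100
After event 3: A_seq=333 A_ack=2000 B_seq=2000 B_ack=333
After event 4: A_seq=333 A_ack=2133 B_seq=2133 B_ack=333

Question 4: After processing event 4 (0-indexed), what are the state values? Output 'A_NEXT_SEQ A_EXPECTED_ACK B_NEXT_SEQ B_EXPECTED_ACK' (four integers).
After event 0: A_seq=195 A_ack=2000 B_seq=2000 B_ack=100
After event 1: A_seq=285 A_ack=2000 B_seq=2000 B_ack=100
After event 2: A_seq=333 A_ack=2000 B_seq=2000 B_ack=100
After event 3: A_seq=333 A_ack=2000 B_seq=2000 B_ack=333
After event 4: A_seq=333 A_ack=2133 B_seq=2133 B_ack=333

333 2133 2133 333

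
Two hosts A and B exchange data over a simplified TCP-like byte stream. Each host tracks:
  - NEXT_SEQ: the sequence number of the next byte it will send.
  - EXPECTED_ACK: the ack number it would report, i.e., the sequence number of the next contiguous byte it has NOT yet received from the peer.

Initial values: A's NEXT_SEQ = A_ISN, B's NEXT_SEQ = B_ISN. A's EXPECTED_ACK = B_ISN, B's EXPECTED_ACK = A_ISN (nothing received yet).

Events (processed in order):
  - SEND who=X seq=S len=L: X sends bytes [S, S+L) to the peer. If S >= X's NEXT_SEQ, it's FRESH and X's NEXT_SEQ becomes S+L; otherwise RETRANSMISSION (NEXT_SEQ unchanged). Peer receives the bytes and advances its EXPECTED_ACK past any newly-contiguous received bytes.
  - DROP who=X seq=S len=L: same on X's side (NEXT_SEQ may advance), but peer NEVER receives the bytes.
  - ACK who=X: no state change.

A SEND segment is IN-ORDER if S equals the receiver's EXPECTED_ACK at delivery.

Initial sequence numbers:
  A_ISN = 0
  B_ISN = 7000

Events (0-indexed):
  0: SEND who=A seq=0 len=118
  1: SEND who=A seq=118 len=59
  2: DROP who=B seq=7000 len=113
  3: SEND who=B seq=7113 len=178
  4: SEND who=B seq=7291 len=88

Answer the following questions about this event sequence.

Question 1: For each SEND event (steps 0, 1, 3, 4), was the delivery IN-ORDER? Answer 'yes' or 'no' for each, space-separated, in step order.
Step 0: SEND seq=0 -> in-order
Step 1: SEND seq=118 -> in-order
Step 3: SEND seq=7113 -> out-of-order
Step 4: SEND seq=7291 -> out-of-order

Answer: yes yes no no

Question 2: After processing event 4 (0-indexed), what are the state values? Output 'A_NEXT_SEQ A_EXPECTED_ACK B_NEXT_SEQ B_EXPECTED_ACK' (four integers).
After event 0: A_seq=118 A_ack=7000 B_seq=7000 B_ack=118
After event 1: A_seq=177 A_ack=7000 B_seq=7000 B_ack=177
After event 2: A_seq=177 A_ack=7000 B_seq=7113 B_ack=177
After event 3: A_seq=177 A_ack=7000 B_seq=7291 B_ack=177
After event 4: A_seq=177 A_ack=7000 B_seq=7379 B_ack=177

177 7000 7379 177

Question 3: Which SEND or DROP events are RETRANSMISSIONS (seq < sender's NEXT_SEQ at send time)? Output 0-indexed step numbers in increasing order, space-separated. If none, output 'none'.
Step 0: SEND seq=0 -> fresh
Step 1: SEND seq=118 -> fresh
Step 2: DROP seq=7000 -> fresh
Step 3: SEND seq=7113 -> fresh
Step 4: SEND seq=7291 -> fresh

Answer: none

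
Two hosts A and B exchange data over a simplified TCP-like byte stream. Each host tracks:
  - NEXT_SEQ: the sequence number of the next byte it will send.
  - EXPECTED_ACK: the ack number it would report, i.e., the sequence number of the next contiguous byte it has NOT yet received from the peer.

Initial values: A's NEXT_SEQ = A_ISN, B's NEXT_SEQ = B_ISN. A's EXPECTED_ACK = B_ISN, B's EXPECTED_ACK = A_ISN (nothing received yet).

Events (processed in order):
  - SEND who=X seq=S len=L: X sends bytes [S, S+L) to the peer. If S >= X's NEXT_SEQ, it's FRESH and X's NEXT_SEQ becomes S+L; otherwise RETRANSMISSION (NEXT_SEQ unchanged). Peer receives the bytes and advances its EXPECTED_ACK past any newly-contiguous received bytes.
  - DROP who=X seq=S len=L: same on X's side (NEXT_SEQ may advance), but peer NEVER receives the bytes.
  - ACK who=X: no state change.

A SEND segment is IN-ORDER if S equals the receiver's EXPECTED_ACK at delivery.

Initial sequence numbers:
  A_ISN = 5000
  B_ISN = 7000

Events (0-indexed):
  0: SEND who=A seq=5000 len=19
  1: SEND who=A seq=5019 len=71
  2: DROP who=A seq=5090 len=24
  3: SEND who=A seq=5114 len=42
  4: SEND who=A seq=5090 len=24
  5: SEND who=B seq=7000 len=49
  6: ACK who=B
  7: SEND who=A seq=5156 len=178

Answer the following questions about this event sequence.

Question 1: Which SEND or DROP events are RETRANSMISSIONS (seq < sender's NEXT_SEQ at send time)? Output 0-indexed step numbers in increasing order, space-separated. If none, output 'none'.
Answer: 4

Derivation:
Step 0: SEND seq=5000 -> fresh
Step 1: SEND seq=5019 -> fresh
Step 2: DROP seq=5090 -> fresh
Step 3: SEND seq=5114 -> fresh
Step 4: SEND seq=5090 -> retransmit
Step 5: SEND seq=7000 -> fresh
Step 7: SEND seq=5156 -> fresh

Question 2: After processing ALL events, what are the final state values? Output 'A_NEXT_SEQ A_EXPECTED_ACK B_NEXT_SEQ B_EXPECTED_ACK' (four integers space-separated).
Answer: 5334 7049 7049 5334

Derivation:
After event 0: A_seq=5019 A_ack=7000 B_seq=7000 B_ack=5019
After event 1: A_seq=5090 A_ack=7000 B_seq=7000 B_ack=5090
After event 2: A_seq=5114 A_ack=7000 B_seq=7000 B_ack=5090
After event 3: A_seq=5156 A_ack=7000 B_seq=7000 B_ack=5090
After event 4: A_seq=5156 A_ack=7000 B_seq=7000 B_ack=5156
After event 5: A_seq=5156 A_ack=7049 B_seq=7049 B_ack=5156
After event 6: A_seq=5156 A_ack=7049 B_seq=7049 B_ack=5156
After event 7: A_seq=5334 A_ack=7049 B_seq=7049 B_ack=5334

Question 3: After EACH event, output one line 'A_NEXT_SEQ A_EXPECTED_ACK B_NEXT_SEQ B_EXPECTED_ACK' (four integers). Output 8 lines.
5019 7000 7000 5019
5090 7000 7000 5090
5114 7000 7000 5090
5156 7000 7000 5090
5156 7000 7000 5156
5156 7049 7049 5156
5156 7049 7049 5156
5334 7049 7049 5334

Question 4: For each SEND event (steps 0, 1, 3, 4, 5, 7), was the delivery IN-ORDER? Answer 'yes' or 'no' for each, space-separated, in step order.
Step 0: SEND seq=5000 -> in-order
Step 1: SEND seq=5019 -> in-order
Step 3: SEND seq=5114 -> out-of-order
Step 4: SEND seq=5090 -> in-order
Step 5: SEND seq=7000 -> in-order
Step 7: SEND seq=5156 -> in-order

Answer: yes yes no yes yes yes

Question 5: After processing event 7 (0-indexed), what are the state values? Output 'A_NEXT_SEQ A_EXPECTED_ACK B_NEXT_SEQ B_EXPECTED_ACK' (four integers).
After event 0: A_seq=5019 A_ack=7000 B_seq=7000 B_ack=5019
After event 1: A_seq=5090 A_ack=7000 B_seq=7000 B_ack=5090
After event 2: A_seq=5114 A_ack=7000 B_seq=7000 B_ack=5090
After event 3: A_seq=5156 A_ack=7000 B_seq=7000 B_ack=5090
After event 4: A_seq=5156 A_ack=7000 B_seq=7000 B_ack=5156
After event 5: A_seq=5156 A_ack=7049 B_seq=7049 B_ack=5156
After event 6: A_seq=5156 A_ack=7049 B_seq=7049 B_ack=5156
After event 7: A_seq=5334 A_ack=7049 B_seq=7049 B_ack=5334

5334 7049 7049 5334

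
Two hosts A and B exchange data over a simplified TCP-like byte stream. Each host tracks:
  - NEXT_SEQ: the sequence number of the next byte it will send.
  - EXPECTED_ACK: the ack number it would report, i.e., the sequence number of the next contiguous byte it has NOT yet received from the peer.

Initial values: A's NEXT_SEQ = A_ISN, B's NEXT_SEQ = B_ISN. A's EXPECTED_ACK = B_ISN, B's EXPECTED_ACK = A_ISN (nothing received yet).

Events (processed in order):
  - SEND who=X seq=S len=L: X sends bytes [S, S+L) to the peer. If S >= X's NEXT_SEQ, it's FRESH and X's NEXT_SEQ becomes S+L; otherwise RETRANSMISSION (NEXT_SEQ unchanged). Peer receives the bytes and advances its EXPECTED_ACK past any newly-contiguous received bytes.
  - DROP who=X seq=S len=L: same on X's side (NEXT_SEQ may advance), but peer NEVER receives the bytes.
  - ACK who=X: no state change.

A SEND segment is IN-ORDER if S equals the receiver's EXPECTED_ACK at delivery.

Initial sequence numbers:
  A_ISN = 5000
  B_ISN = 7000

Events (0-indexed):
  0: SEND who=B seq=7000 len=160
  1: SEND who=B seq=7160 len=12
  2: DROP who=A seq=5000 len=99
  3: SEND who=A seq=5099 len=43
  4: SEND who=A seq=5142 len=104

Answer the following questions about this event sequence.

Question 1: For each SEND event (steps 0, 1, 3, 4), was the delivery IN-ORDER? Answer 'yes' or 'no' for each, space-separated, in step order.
Step 0: SEND seq=7000 -> in-order
Step 1: SEND seq=7160 -> in-order
Step 3: SEND seq=5099 -> out-of-order
Step 4: SEND seq=5142 -> out-of-order

Answer: yes yes no no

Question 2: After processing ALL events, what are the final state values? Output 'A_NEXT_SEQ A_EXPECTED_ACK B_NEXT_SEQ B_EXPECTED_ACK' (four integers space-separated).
Answer: 5246 7172 7172 5000

Derivation:
After event 0: A_seq=5000 A_ack=7160 B_seq=7160 B_ack=5000
After event 1: A_seq=5000 A_ack=7172 B_seq=7172 B_ack=5000
After event 2: A_seq=5099 A_ack=7172 B_seq=7172 B_ack=5000
After event 3: A_seq=5142 A_ack=7172 B_seq=7172 B_ack=5000
After event 4: A_seq=5246 A_ack=7172 B_seq=7172 B_ack=5000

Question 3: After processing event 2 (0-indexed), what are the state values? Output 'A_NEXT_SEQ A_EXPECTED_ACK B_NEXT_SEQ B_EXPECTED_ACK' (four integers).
After event 0: A_seq=5000 A_ack=7160 B_seq=7160 B_ack=5000
After event 1: A_seq=5000 A_ack=7172 B_seq=7172 B_ack=5000
After event 2: A_seq=5099 A_ack=7172 B_seq=7172 B_ack=5000

5099 7172 7172 5000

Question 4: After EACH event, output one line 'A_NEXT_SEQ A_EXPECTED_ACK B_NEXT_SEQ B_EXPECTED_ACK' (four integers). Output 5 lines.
5000 7160 7160 5000
5000 7172 7172 5000
5099 7172 7172 5000
5142 7172 7172 5000
5246 7172 7172 5000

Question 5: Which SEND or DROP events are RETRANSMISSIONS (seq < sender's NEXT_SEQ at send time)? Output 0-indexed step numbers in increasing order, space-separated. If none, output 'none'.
Answer: none

Derivation:
Step 0: SEND seq=7000 -> fresh
Step 1: SEND seq=7160 -> fresh
Step 2: DROP seq=5000 -> fresh
Step 3: SEND seq=5099 -> fresh
Step 4: SEND seq=5142 -> fresh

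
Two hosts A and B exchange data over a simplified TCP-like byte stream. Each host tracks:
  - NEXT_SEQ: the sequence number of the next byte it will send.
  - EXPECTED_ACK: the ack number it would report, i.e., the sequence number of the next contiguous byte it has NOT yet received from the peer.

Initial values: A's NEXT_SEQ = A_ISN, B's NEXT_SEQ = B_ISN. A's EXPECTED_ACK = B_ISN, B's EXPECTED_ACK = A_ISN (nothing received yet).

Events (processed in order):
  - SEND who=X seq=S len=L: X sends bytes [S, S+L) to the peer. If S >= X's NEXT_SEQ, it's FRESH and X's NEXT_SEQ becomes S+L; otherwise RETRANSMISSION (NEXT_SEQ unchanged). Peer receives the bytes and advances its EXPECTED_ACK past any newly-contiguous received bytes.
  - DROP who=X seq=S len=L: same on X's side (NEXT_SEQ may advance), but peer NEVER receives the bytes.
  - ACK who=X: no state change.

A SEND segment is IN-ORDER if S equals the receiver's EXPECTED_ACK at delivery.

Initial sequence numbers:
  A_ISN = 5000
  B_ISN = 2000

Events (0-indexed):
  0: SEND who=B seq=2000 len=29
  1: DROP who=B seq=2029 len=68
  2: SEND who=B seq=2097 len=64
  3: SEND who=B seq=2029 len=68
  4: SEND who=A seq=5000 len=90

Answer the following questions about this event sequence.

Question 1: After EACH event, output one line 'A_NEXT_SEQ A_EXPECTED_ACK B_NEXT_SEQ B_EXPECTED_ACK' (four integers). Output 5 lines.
5000 2029 2029 5000
5000 2029 2097 5000
5000 2029 2161 5000
5000 2161 2161 5000
5090 2161 2161 5090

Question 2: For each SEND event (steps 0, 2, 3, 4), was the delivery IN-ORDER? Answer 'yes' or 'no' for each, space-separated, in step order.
Step 0: SEND seq=2000 -> in-order
Step 2: SEND seq=2097 -> out-of-order
Step 3: SEND seq=2029 -> in-order
Step 4: SEND seq=5000 -> in-order

Answer: yes no yes yes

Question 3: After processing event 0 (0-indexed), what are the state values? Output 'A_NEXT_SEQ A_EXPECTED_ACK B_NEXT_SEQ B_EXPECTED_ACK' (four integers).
After event 0: A_seq=5000 A_ack=2029 B_seq=2029 B_ack=5000

5000 2029 2029 5000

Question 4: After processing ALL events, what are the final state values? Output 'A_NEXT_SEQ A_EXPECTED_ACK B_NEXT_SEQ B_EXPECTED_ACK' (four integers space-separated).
Answer: 5090 2161 2161 5090

Derivation:
After event 0: A_seq=5000 A_ack=2029 B_seq=2029 B_ack=5000
After event 1: A_seq=5000 A_ack=2029 B_seq=2097 B_ack=5000
After event 2: A_seq=5000 A_ack=2029 B_seq=2161 B_ack=5000
After event 3: A_seq=5000 A_ack=2161 B_seq=2161 B_ack=5000
After event 4: A_seq=5090 A_ack=2161 B_seq=2161 B_ack=5090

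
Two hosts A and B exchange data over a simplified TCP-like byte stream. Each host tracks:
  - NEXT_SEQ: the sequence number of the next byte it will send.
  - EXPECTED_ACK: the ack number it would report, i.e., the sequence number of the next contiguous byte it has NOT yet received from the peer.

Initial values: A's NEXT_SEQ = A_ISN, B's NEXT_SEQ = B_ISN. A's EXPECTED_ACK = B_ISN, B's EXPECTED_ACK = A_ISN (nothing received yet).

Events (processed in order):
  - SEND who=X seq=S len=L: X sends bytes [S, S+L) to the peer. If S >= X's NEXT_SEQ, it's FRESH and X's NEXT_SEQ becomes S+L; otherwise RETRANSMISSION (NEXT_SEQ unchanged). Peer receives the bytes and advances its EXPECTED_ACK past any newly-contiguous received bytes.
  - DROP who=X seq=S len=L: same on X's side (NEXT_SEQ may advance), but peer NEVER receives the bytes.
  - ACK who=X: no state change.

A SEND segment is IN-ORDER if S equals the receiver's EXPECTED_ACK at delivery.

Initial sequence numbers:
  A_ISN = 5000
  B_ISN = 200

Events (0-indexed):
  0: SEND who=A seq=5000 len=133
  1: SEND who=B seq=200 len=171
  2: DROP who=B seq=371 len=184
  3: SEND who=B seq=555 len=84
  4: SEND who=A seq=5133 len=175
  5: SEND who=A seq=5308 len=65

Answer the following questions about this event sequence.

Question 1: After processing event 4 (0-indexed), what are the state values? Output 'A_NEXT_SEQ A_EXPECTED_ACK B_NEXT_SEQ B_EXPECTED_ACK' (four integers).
After event 0: A_seq=5133 A_ack=200 B_seq=200 B_ack=5133
After event 1: A_seq=5133 A_ack=371 B_seq=371 B_ack=5133
After event 2: A_seq=5133 A_ack=371 B_seq=555 B_ack=5133
After event 3: A_seq=5133 A_ack=371 B_seq=639 B_ack=5133
After event 4: A_seq=5308 A_ack=371 B_seq=639 B_ack=5308

5308 371 639 5308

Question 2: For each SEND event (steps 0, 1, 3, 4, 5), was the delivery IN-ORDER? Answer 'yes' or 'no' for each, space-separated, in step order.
Step 0: SEND seq=5000 -> in-order
Step 1: SEND seq=200 -> in-order
Step 3: SEND seq=555 -> out-of-order
Step 4: SEND seq=5133 -> in-order
Step 5: SEND seq=5308 -> in-order

Answer: yes yes no yes yes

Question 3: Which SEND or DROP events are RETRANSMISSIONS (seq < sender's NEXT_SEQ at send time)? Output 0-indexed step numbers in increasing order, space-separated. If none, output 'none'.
Answer: none

Derivation:
Step 0: SEND seq=5000 -> fresh
Step 1: SEND seq=200 -> fresh
Step 2: DROP seq=371 -> fresh
Step 3: SEND seq=555 -> fresh
Step 4: SEND seq=5133 -> fresh
Step 5: SEND seq=5308 -> fresh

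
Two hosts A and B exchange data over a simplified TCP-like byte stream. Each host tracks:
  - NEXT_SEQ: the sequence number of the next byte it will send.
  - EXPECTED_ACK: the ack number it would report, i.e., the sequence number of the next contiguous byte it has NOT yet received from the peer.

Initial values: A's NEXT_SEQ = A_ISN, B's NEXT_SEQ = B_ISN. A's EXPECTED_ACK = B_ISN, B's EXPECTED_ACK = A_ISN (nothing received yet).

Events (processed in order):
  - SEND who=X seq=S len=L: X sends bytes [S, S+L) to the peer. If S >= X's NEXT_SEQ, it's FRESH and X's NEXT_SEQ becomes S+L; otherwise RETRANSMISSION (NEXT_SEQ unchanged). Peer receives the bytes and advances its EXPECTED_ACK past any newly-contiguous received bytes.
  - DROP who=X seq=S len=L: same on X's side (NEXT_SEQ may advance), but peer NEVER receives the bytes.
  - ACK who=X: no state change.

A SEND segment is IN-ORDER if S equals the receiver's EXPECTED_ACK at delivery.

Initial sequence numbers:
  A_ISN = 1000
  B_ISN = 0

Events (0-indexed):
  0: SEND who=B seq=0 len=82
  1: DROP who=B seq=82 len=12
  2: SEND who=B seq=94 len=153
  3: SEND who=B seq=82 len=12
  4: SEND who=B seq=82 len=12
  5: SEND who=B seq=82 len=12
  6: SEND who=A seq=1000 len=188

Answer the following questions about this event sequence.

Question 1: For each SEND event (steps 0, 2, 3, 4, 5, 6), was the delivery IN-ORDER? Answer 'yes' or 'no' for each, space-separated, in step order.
Answer: yes no yes no no yes

Derivation:
Step 0: SEND seq=0 -> in-order
Step 2: SEND seq=94 -> out-of-order
Step 3: SEND seq=82 -> in-order
Step 4: SEND seq=82 -> out-of-order
Step 5: SEND seq=82 -> out-of-order
Step 6: SEND seq=1000 -> in-order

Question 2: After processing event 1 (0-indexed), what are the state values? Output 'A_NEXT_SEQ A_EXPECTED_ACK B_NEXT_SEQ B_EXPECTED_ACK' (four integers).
After event 0: A_seq=1000 A_ack=82 B_seq=82 B_ack=1000
After event 1: A_seq=1000 A_ack=82 B_seq=94 B_ack=1000

1000 82 94 1000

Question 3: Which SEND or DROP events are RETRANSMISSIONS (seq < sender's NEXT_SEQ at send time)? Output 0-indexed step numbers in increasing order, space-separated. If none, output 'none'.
Step 0: SEND seq=0 -> fresh
Step 1: DROP seq=82 -> fresh
Step 2: SEND seq=94 -> fresh
Step 3: SEND seq=82 -> retransmit
Step 4: SEND seq=82 -> retransmit
Step 5: SEND seq=82 -> retransmit
Step 6: SEND seq=1000 -> fresh

Answer: 3 4 5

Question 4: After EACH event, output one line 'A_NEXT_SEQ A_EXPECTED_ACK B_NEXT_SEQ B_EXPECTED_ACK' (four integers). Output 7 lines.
1000 82 82 1000
1000 82 94 1000
1000 82 247 1000
1000 247 247 1000
1000 247 247 1000
1000 247 247 1000
1188 247 247 1188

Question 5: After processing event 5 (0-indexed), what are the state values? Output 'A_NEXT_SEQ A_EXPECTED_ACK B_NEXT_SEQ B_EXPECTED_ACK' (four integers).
After event 0: A_seq=1000 A_ack=82 B_seq=82 B_ack=1000
After event 1: A_seq=1000 A_ack=82 B_seq=94 B_ack=1000
After event 2: A_seq=1000 A_ack=82 B_seq=247 B_ack=1000
After event 3: A_seq=1000 A_ack=247 B_seq=247 B_ack=1000
After event 4: A_seq=1000 A_ack=247 B_seq=247 B_ack=1000
After event 5: A_seq=1000 A_ack=247 B_seq=247 B_ack=1000

1000 247 247 1000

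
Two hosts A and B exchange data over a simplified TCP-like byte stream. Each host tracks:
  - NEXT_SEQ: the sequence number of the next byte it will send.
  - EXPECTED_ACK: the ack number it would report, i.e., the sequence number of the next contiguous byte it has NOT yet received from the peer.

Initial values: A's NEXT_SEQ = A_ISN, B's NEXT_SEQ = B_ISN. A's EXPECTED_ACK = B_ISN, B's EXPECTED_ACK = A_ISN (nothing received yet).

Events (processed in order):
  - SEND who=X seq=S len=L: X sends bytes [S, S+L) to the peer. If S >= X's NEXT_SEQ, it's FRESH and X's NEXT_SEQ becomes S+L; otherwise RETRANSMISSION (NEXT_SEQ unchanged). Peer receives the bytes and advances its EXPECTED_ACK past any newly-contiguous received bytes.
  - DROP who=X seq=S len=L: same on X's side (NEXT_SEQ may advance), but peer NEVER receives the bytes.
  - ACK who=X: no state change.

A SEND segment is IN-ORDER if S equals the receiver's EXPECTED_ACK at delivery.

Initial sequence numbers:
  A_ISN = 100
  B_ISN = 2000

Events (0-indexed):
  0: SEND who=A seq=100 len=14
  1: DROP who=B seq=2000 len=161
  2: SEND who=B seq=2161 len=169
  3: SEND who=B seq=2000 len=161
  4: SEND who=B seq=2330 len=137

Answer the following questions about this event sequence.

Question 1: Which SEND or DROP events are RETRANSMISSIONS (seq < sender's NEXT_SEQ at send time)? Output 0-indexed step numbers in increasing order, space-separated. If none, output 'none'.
Answer: 3

Derivation:
Step 0: SEND seq=100 -> fresh
Step 1: DROP seq=2000 -> fresh
Step 2: SEND seq=2161 -> fresh
Step 3: SEND seq=2000 -> retransmit
Step 4: SEND seq=2330 -> fresh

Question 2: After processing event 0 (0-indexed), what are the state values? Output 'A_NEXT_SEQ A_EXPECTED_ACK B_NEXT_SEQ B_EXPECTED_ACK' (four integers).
After event 0: A_seq=114 A_ack=2000 B_seq=2000 B_ack=114

114 2000 2000 114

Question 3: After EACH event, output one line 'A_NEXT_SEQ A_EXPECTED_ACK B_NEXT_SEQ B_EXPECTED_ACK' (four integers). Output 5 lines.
114 2000 2000 114
114 2000 2161 114
114 2000 2330 114
114 2330 2330 114
114 2467 2467 114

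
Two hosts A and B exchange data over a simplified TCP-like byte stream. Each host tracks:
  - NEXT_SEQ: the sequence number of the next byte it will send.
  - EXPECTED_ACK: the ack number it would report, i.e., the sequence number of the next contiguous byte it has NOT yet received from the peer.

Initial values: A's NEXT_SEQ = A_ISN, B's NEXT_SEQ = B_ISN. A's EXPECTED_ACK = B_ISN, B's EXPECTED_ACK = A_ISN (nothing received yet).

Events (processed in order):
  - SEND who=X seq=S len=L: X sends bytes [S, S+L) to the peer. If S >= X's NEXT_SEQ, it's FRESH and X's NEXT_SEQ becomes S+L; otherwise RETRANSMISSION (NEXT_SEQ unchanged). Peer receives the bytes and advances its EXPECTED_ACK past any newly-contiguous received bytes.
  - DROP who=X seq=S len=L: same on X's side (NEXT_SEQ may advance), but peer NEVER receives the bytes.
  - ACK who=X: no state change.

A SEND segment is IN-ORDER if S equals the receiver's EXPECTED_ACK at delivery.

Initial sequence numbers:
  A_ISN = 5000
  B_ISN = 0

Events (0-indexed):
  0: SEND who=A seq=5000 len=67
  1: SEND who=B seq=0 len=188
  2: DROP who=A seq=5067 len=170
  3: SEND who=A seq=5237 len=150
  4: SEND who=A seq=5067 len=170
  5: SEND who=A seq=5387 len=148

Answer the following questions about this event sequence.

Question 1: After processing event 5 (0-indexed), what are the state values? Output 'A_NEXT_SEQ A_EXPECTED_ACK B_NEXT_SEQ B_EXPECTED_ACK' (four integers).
After event 0: A_seq=5067 A_ack=0 B_seq=0 B_ack=5067
After event 1: A_seq=5067 A_ack=188 B_seq=188 B_ack=5067
After event 2: A_seq=5237 A_ack=188 B_seq=188 B_ack=5067
After event 3: A_seq=5387 A_ack=188 B_seq=188 B_ack=5067
After event 4: A_seq=5387 A_ack=188 B_seq=188 B_ack=5387
After event 5: A_seq=5535 A_ack=188 B_seq=188 B_ack=5535

5535 188 188 5535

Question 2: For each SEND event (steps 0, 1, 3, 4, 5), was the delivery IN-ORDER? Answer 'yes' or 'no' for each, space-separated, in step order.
Answer: yes yes no yes yes

Derivation:
Step 0: SEND seq=5000 -> in-order
Step 1: SEND seq=0 -> in-order
Step 3: SEND seq=5237 -> out-of-order
Step 4: SEND seq=5067 -> in-order
Step 5: SEND seq=5387 -> in-order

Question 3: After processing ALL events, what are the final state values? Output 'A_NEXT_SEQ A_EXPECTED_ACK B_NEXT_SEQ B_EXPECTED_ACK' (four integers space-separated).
After event 0: A_seq=5067 A_ack=0 B_seq=0 B_ack=5067
After event 1: A_seq=5067 A_ack=188 B_seq=188 B_ack=5067
After event 2: A_seq=5237 A_ack=188 B_seq=188 B_ack=5067
After event 3: A_seq=5387 A_ack=188 B_seq=188 B_ack=5067
After event 4: A_seq=5387 A_ack=188 B_seq=188 B_ack=5387
After event 5: A_seq=5535 A_ack=188 B_seq=188 B_ack=5535

Answer: 5535 188 188 5535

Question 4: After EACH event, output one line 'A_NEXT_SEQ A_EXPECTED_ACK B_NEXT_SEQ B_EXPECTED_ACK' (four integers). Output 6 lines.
5067 0 0 5067
5067 188 188 5067
5237 188 188 5067
5387 188 188 5067
5387 188 188 5387
5535 188 188 5535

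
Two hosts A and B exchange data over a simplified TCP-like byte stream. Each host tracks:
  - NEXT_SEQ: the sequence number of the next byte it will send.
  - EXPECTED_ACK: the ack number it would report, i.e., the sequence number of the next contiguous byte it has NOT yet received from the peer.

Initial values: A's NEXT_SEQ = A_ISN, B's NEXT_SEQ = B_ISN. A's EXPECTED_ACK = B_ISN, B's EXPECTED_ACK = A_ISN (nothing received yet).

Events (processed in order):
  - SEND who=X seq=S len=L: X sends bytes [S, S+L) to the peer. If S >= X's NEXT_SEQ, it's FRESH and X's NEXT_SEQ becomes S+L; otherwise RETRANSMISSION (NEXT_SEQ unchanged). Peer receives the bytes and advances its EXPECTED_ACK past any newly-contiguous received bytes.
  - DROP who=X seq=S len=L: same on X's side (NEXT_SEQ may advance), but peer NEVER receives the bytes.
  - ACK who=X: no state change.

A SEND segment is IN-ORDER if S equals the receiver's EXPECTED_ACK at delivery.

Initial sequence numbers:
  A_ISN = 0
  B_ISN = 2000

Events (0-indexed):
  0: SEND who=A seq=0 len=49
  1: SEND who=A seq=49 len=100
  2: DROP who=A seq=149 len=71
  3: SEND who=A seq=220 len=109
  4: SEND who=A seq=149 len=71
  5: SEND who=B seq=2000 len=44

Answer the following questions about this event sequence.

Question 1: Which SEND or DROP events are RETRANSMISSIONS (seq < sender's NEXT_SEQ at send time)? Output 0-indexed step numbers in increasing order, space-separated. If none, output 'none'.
Answer: 4

Derivation:
Step 0: SEND seq=0 -> fresh
Step 1: SEND seq=49 -> fresh
Step 2: DROP seq=149 -> fresh
Step 3: SEND seq=220 -> fresh
Step 4: SEND seq=149 -> retransmit
Step 5: SEND seq=2000 -> fresh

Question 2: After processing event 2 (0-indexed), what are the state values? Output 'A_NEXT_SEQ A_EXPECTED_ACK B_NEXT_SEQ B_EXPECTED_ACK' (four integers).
After event 0: A_seq=49 A_ack=2000 B_seq=2000 B_ack=49
After event 1: A_seq=149 A_ack=2000 B_seq=2000 B_ack=149
After event 2: A_seq=220 A_ack=2000 B_seq=2000 B_ack=149

220 2000 2000 149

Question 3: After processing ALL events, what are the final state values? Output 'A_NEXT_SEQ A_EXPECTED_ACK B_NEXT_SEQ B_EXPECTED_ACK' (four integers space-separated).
Answer: 329 2044 2044 329

Derivation:
After event 0: A_seq=49 A_ack=2000 B_seq=2000 B_ack=49
After event 1: A_seq=149 A_ack=2000 B_seq=2000 B_ack=149
After event 2: A_seq=220 A_ack=2000 B_seq=2000 B_ack=149
After event 3: A_seq=329 A_ack=2000 B_seq=2000 B_ack=149
After event 4: A_seq=329 A_ack=2000 B_seq=2000 B_ack=329
After event 5: A_seq=329 A_ack=2044 B_seq=2044 B_ack=329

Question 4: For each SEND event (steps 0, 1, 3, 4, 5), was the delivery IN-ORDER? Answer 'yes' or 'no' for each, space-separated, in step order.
Answer: yes yes no yes yes

Derivation:
Step 0: SEND seq=0 -> in-order
Step 1: SEND seq=49 -> in-order
Step 3: SEND seq=220 -> out-of-order
Step 4: SEND seq=149 -> in-order
Step 5: SEND seq=2000 -> in-order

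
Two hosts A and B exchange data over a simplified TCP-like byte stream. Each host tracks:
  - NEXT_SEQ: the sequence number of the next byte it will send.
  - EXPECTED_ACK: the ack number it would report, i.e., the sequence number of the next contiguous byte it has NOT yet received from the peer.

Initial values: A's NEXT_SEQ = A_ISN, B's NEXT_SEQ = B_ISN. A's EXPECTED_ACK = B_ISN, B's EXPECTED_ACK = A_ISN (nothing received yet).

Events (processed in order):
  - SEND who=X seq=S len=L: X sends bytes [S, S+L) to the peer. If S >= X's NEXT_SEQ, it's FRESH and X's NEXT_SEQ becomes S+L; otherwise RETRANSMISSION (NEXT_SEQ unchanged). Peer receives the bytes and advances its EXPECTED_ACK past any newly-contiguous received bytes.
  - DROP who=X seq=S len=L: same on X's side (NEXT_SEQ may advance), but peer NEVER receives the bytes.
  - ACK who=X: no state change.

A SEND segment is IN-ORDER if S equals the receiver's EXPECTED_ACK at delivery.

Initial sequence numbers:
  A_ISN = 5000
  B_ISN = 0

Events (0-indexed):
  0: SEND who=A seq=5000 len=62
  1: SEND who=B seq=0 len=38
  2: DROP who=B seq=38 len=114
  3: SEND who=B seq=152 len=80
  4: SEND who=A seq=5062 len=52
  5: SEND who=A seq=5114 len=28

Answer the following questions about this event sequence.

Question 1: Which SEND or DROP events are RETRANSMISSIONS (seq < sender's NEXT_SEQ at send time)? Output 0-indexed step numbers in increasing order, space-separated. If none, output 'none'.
Step 0: SEND seq=5000 -> fresh
Step 1: SEND seq=0 -> fresh
Step 2: DROP seq=38 -> fresh
Step 3: SEND seq=152 -> fresh
Step 4: SEND seq=5062 -> fresh
Step 5: SEND seq=5114 -> fresh

Answer: none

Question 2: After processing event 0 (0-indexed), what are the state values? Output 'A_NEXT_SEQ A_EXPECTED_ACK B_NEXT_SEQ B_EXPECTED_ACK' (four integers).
After event 0: A_seq=5062 A_ack=0 B_seq=0 B_ack=5062

5062 0 0 5062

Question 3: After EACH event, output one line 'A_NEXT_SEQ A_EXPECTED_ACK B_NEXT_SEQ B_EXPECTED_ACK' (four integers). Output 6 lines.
5062 0 0 5062
5062 38 38 5062
5062 38 152 5062
5062 38 232 5062
5114 38 232 5114
5142 38 232 5142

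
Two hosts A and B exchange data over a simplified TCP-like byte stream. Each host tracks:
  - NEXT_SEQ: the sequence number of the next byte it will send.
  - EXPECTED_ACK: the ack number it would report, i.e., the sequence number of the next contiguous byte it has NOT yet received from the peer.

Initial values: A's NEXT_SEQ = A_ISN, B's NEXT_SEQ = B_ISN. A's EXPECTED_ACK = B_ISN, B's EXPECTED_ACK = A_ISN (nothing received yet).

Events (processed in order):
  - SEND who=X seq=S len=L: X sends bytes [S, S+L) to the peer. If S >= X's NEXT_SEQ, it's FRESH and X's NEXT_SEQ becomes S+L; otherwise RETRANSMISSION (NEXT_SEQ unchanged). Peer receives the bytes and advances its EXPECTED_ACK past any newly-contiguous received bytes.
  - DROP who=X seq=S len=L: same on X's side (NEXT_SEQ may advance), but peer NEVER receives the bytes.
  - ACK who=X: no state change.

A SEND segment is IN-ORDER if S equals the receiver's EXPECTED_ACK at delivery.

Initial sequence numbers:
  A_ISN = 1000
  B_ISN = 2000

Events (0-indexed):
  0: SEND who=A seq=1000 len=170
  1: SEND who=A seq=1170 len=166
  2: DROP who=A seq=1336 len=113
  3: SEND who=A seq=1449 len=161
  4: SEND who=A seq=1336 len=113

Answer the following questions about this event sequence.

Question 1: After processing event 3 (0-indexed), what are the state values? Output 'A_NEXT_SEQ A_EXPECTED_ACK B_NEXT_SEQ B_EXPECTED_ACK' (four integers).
After event 0: A_seq=1170 A_ack=2000 B_seq=2000 B_ack=1170
After event 1: A_seq=1336 A_ack=2000 B_seq=2000 B_ack=1336
After event 2: A_seq=1449 A_ack=2000 B_seq=2000 B_ack=1336
After event 3: A_seq=1610 A_ack=2000 B_seq=2000 B_ack=1336

1610 2000 2000 1336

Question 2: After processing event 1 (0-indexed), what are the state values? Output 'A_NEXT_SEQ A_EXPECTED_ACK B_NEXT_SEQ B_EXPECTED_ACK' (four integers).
After event 0: A_seq=1170 A_ack=2000 B_seq=2000 B_ack=1170
After event 1: A_seq=1336 A_ack=2000 B_seq=2000 B_ack=1336

1336 2000 2000 1336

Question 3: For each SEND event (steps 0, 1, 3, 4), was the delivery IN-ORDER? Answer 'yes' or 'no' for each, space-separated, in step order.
Step 0: SEND seq=1000 -> in-order
Step 1: SEND seq=1170 -> in-order
Step 3: SEND seq=1449 -> out-of-order
Step 4: SEND seq=1336 -> in-order

Answer: yes yes no yes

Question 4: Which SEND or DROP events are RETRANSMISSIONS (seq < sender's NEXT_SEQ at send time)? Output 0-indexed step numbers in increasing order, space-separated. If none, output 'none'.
Answer: 4

Derivation:
Step 0: SEND seq=1000 -> fresh
Step 1: SEND seq=1170 -> fresh
Step 2: DROP seq=1336 -> fresh
Step 3: SEND seq=1449 -> fresh
Step 4: SEND seq=1336 -> retransmit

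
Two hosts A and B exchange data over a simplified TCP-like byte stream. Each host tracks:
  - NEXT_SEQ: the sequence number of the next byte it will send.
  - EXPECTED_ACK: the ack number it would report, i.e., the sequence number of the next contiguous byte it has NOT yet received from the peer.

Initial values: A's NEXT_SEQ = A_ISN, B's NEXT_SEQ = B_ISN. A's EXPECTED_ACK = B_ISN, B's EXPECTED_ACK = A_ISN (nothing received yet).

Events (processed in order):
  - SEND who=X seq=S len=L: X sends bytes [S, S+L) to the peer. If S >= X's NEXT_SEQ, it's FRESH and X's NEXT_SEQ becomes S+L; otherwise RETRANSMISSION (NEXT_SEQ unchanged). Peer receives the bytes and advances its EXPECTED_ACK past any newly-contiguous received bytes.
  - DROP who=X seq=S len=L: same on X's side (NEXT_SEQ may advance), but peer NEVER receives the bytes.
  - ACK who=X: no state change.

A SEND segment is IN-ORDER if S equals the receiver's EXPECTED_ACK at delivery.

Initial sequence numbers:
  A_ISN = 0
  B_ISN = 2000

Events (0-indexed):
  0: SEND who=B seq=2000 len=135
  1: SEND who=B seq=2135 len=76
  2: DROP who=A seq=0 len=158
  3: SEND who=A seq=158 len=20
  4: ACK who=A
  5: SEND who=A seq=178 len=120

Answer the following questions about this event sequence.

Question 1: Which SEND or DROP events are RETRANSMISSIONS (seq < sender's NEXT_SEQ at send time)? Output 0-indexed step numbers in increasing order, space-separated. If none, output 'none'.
Answer: none

Derivation:
Step 0: SEND seq=2000 -> fresh
Step 1: SEND seq=2135 -> fresh
Step 2: DROP seq=0 -> fresh
Step 3: SEND seq=158 -> fresh
Step 5: SEND seq=178 -> fresh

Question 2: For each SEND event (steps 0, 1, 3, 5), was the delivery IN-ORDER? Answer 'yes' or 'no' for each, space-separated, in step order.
Answer: yes yes no no

Derivation:
Step 0: SEND seq=2000 -> in-order
Step 1: SEND seq=2135 -> in-order
Step 3: SEND seq=158 -> out-of-order
Step 5: SEND seq=178 -> out-of-order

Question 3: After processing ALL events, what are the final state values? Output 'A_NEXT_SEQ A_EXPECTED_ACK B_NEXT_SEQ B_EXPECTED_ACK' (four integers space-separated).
Answer: 298 2211 2211 0

Derivation:
After event 0: A_seq=0 A_ack=2135 B_seq=2135 B_ack=0
After event 1: A_seq=0 A_ack=2211 B_seq=2211 B_ack=0
After event 2: A_seq=158 A_ack=2211 B_seq=2211 B_ack=0
After event 3: A_seq=178 A_ack=2211 B_seq=2211 B_ack=0
After event 4: A_seq=178 A_ack=2211 B_seq=2211 B_ack=0
After event 5: A_seq=298 A_ack=2211 B_seq=2211 B_ack=0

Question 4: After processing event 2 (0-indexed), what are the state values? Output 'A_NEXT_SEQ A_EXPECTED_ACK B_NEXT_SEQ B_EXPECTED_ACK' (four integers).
After event 0: A_seq=0 A_ack=2135 B_seq=2135 B_ack=0
After event 1: A_seq=0 A_ack=2211 B_seq=2211 B_ack=0
After event 2: A_seq=158 A_ack=2211 B_seq=2211 B_ack=0

158 2211 2211 0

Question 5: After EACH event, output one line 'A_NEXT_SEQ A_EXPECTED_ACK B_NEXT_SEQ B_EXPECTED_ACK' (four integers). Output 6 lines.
0 2135 2135 0
0 2211 2211 0
158 2211 2211 0
178 2211 2211 0
178 2211 2211 0
298 2211 2211 0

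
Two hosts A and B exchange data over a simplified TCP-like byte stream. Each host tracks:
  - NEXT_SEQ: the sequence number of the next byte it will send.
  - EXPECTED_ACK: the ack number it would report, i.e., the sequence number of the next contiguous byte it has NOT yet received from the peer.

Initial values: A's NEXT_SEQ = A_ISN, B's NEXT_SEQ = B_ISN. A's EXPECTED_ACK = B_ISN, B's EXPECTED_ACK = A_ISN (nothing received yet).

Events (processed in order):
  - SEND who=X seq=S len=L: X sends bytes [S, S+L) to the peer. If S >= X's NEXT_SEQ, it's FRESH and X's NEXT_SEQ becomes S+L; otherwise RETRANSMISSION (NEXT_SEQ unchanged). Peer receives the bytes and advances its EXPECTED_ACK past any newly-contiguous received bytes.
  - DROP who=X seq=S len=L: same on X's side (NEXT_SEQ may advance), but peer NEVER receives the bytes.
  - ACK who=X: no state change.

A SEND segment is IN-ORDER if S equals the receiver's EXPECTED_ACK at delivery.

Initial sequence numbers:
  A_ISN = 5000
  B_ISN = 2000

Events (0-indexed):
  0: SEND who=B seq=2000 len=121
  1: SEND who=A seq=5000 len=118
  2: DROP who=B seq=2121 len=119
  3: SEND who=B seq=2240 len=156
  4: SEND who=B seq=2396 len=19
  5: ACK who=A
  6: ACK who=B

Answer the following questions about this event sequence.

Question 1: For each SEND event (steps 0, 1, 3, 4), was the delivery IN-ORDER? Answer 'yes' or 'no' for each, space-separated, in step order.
Step 0: SEND seq=2000 -> in-order
Step 1: SEND seq=5000 -> in-order
Step 3: SEND seq=2240 -> out-of-order
Step 4: SEND seq=2396 -> out-of-order

Answer: yes yes no no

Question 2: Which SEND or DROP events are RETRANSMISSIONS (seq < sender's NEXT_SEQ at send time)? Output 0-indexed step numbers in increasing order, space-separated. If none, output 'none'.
Answer: none

Derivation:
Step 0: SEND seq=2000 -> fresh
Step 1: SEND seq=5000 -> fresh
Step 2: DROP seq=2121 -> fresh
Step 3: SEND seq=2240 -> fresh
Step 4: SEND seq=2396 -> fresh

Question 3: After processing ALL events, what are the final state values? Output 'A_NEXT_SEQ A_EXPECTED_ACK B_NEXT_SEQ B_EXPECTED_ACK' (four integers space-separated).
Answer: 5118 2121 2415 5118

Derivation:
After event 0: A_seq=5000 A_ack=2121 B_seq=2121 B_ack=5000
After event 1: A_seq=5118 A_ack=2121 B_seq=2121 B_ack=5118
After event 2: A_seq=5118 A_ack=2121 B_seq=2240 B_ack=5118
After event 3: A_seq=5118 A_ack=2121 B_seq=2396 B_ack=5118
After event 4: A_seq=5118 A_ack=2121 B_seq=2415 B_ack=5118
After event 5: A_seq=5118 A_ack=2121 B_seq=2415 B_ack=5118
After event 6: A_seq=5118 A_ack=2121 B_seq=2415 B_ack=5118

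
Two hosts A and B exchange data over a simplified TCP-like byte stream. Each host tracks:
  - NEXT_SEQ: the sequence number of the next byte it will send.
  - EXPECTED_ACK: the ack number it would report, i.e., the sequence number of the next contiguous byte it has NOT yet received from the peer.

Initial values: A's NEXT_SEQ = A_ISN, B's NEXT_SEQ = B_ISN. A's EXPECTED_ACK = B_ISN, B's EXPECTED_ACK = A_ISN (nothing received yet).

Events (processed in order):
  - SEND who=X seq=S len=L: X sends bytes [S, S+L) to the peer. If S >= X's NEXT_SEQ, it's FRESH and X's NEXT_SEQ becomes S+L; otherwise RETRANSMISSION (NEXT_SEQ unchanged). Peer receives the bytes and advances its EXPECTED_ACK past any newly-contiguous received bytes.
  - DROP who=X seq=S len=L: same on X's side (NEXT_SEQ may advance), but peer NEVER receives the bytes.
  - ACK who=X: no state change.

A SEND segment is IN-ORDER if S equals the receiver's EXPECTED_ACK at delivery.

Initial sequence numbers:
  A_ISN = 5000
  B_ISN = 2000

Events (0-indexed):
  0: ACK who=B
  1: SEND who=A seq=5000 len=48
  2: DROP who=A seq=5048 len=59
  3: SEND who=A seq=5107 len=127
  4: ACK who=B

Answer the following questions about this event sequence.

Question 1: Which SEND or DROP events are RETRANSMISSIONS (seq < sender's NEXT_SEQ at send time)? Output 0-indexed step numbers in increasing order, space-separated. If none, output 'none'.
Answer: none

Derivation:
Step 1: SEND seq=5000 -> fresh
Step 2: DROP seq=5048 -> fresh
Step 3: SEND seq=5107 -> fresh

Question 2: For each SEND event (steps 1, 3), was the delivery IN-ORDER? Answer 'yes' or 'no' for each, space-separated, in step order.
Step 1: SEND seq=5000 -> in-order
Step 3: SEND seq=5107 -> out-of-order

Answer: yes no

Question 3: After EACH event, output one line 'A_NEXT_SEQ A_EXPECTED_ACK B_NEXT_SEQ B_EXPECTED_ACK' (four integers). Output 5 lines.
5000 2000 2000 5000
5048 2000 2000 5048
5107 2000 2000 5048
5234 2000 2000 5048
5234 2000 2000 5048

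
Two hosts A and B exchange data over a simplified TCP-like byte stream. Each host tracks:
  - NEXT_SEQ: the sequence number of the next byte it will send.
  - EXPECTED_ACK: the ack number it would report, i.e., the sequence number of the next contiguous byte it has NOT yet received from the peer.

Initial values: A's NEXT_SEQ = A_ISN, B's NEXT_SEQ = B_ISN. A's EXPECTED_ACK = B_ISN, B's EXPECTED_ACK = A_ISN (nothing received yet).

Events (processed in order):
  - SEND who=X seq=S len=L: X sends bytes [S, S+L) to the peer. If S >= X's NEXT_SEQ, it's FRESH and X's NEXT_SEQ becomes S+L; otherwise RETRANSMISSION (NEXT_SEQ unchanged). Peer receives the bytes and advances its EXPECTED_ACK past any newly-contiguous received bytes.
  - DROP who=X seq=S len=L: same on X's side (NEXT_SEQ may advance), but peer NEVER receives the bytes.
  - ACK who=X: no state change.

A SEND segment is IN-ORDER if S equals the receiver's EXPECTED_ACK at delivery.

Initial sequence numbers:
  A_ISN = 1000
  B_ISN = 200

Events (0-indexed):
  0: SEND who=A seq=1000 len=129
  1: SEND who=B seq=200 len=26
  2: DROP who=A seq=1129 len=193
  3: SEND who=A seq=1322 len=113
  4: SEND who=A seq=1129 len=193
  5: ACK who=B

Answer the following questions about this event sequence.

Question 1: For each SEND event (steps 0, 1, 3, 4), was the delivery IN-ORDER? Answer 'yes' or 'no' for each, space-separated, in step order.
Step 0: SEND seq=1000 -> in-order
Step 1: SEND seq=200 -> in-order
Step 3: SEND seq=1322 -> out-of-order
Step 4: SEND seq=1129 -> in-order

Answer: yes yes no yes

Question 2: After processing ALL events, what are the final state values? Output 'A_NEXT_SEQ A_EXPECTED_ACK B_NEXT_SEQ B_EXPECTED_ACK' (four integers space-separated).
After event 0: A_seq=1129 A_ack=200 B_seq=200 B_ack=1129
After event 1: A_seq=1129 A_ack=226 B_seq=226 B_ack=1129
After event 2: A_seq=1322 A_ack=226 B_seq=226 B_ack=1129
After event 3: A_seq=1435 A_ack=226 B_seq=226 B_ack=1129
After event 4: A_seq=1435 A_ack=226 B_seq=226 B_ack=1435
After event 5: A_seq=1435 A_ack=226 B_seq=226 B_ack=1435

Answer: 1435 226 226 1435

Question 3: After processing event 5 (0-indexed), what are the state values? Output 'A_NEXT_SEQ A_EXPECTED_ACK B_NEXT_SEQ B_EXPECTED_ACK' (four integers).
After event 0: A_seq=1129 A_ack=200 B_seq=200 B_ack=1129
After event 1: A_seq=1129 A_ack=226 B_seq=226 B_ack=1129
After event 2: A_seq=1322 A_ack=226 B_seq=226 B_ack=1129
After event 3: A_seq=1435 A_ack=226 B_seq=226 B_ack=1129
After event 4: A_seq=1435 A_ack=226 B_seq=226 B_ack=1435
After event 5: A_seq=1435 A_ack=226 B_seq=226 B_ack=1435

1435 226 226 1435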